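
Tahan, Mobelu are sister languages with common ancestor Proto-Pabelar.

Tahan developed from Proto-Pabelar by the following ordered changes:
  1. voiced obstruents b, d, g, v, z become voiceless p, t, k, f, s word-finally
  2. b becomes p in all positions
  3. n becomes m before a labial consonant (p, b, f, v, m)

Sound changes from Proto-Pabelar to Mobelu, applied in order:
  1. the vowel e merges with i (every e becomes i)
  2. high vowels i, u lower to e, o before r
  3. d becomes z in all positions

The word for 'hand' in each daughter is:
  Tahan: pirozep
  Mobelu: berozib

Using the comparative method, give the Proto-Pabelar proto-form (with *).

*birozeb

Position 2: Tahan has i, Mobelu has e. Tahan preserves i here (none of its changes turn any other segment into i), so the proto-segment is *i.
Position 7: Tahan has p, Mobelu has b. Mobelu preserves b here (none of its changes turn any other segment into b), so the proto-segment is *b.
Position 1: Tahan has p, Mobelu has b. Mobelu preserves b here (none of its changes turn any other segment into b), so the proto-segment is *b.
This points to *birozeb. Verify forward in each daughter:
Tahan: *birozeb > birozep > pirozep  (by final devoicing, unconditioned shift)
Mobelu: *birozeb
  birozeb → birozib   [vowel merger]
  birozib → berozib   [pre-rhotic lowering]
  berozib (rule 3 does not apply)
  giving Mobelu berozib.
No other proto-form is consistent with every reflex, so the reconstruction is *birozeb.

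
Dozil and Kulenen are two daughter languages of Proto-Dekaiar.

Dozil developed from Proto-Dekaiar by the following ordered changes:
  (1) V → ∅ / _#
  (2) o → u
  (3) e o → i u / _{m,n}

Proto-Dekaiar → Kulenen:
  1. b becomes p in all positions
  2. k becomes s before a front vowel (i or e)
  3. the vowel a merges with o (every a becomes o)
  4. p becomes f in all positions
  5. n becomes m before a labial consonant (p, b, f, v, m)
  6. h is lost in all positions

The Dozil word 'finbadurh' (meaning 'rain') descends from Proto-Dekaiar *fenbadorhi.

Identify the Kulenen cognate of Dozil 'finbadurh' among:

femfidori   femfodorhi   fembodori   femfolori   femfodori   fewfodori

femfodori

Kulenen: *fenbadorhi
  fenbadorhi → fenpadorhi   [unconditioned shift]
  fenpadorhi (rule 2 does not apply)
  fenpadorhi → fenpodorhi   [vowel merger]
  fenpodorhi → fenfodorhi   [unconditioned shift]
  fenfodorhi → femfodorhi   [nasal place assimilation]
  femfodorhi → femfodori   [h-loss]
  giving Kulenen femfodori.
Among the options, 'femfodori' alone shows every Kulenen change applied in order.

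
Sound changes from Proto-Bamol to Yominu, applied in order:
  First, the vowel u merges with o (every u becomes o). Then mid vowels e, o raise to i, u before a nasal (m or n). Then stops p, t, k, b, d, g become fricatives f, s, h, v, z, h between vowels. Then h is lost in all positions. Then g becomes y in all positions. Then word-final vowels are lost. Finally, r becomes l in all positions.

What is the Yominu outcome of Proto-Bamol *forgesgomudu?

folyesyumoz

Yominu: start from *forgesgomudu.
  rule 1 (vowel merger): forgesgomudu → forgesgomodo
  rule 2 (pre-nasal raising): forgesgomodo → forgesgumodo
  rule 3 (intervocalic lenition): forgesgumodo → forgesgumozo
  rule 4: no change — forgesgumozo
  rule 5 (unconditioned shift): forgesgumozo → foryesyumozo
  rule 6 (apocope): foryesyumozo → foryesyumoz
  rule 7 (unconditioned shift): foryesyumoz → folyesyumoz
  ⇒ Yominu folyesyumoz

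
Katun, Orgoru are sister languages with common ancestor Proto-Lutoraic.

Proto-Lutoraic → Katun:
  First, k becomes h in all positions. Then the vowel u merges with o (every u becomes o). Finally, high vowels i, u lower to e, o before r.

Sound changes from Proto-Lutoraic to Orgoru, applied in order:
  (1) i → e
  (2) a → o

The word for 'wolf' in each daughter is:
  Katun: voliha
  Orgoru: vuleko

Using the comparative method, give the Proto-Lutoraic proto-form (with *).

*vulika

Position 2: Katun has o, Orgoru has u. Orgoru preserves u here (none of its changes turn any other segment into u), so the proto-segment is *u.
Position 6: Katun has a, Orgoru has o. Katun preserves a here (none of its changes turn any other segment into a), so the proto-segment is *a.
Position 4: Katun has i, Orgoru has e. Katun preserves i here (none of its changes turn any other segment into i), so the proto-segment is *i.
This points to *vulika. Verify forward in each daughter:
Katun: *vulika
  vulika → vuliha   [unconditioned shift]
  vuliha → voliha   [vowel merger]
  voliha (rule 3 does not apply)
  giving Katun voliha.
Orgoru: start from *vulika.
  rule 1 (vowel merger): vulika → vuleka
  rule 2 (vowel merger): vuleka → vuleko
  ⇒ Orgoru vuleko
Only *vulika yields all of Katun voliha, Orgoru vuleko.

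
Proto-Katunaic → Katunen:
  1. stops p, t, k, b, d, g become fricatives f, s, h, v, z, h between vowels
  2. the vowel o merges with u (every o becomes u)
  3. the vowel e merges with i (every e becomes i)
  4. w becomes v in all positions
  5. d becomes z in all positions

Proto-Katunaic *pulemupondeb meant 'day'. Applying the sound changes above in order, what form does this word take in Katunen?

pulimufunzib

Katunen: start from *pulemupondeb.
  rule 1 (intervocalic lenition): pulemupondeb → pulemufondeb
  rule 2 (vowel merger): pulemufondeb → pulemufundeb
  rule 3 (vowel merger): pulemufundeb → pulimufundib
  rule 4: no change — pulimufundib
  rule 5 (unconditioned shift): pulimufundib → pulimufunzib
  ⇒ Katunen pulimufunzib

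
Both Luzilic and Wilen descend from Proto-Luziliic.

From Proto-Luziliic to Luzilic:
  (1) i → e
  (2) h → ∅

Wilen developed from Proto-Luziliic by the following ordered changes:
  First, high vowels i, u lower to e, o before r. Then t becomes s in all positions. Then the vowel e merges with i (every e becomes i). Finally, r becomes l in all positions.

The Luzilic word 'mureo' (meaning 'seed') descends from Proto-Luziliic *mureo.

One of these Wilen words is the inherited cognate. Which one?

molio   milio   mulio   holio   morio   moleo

molio

Wilen: *mureo
  mureo → moreo   [pre-rhotic lowering]
  moreo (rule 2 does not apply)
  moreo → morio   [vowel merger]
  morio → molio   [unconditioned shift]
  giving Wilen molio.
Only 'molio' matches the regular Wilen development of *mureo.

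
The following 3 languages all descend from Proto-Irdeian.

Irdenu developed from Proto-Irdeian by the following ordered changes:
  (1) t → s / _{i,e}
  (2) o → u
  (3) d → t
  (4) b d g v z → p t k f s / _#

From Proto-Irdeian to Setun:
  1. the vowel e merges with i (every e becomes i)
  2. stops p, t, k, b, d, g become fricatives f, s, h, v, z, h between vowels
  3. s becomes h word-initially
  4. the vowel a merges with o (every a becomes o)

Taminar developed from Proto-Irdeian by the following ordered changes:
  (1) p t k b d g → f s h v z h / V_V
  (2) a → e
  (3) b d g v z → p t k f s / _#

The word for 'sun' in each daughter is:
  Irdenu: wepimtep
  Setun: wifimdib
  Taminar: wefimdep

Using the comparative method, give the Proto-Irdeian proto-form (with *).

*wepimdeb

Position 6: Irdenu has t, Setun has d, Taminar has d. Setun preserves d here (none of its changes turn any other segment into d), so the proto-segment is *d.
Position 3: Irdenu has p, Setun has f, Taminar has f. Taking the neighbouring segments as reconstructed: Irdenu p can only go back to *p; Setun f could go back to *p or *f; Taminar f could go back to *p or *f — the one source consistent with every daughter is *p.
Position 2: Irdenu has e, Setun has i, Taminar has e. Irdenu preserves e here (none of its changes turn any other segment into e), so the proto-segment is *e.
This points to *wepimdeb. Verify forward in each daughter:
Irdenu: start from *wepimdeb.
  rule 1: no change — wepimdeb
  rule 2: no change — wepimdeb
  rule 3 (unconditioned shift): wepimdeb → wepimteb
  rule 4 (final devoicing): wepimteb → wepimtep
  ⇒ Irdenu wepimtep
Setun: start from *wepimdeb.
  rule 1 (vowel merger): wepimdeb → wipimdib
  rule 2 (intervocalic lenition): wipimdib → wifimdib
  rule 3: no change — wifimdib
  rule 4: no change — wifimdib
  ⇒ Setun wifimdib
Taminar: *wepimdeb > wefimdeb > wefimdep  (by intervocalic lenition, final devoicing)
*wepimdeb is the unique common source.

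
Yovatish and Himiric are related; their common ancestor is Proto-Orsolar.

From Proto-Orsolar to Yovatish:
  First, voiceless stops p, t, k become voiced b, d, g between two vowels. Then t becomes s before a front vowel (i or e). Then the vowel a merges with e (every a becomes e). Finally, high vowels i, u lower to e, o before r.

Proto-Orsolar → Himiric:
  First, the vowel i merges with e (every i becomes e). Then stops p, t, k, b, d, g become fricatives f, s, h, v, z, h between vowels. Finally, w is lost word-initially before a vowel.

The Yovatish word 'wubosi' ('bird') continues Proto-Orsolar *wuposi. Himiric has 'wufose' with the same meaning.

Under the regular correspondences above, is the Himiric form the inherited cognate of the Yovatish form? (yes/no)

no

Derive the expected Himiric reflex of *wuposi:
Himiric: *wuposi
  wuposi → wupose   [vowel merger]
  wupose → wufose   [intervocalic lenition]
  wufose → ufose   [glide loss]
  giving Himiric ufose.
The regular Himiric reflex would be 'ufose', but the attested form is 'wufose'. The correspondence is irregular, so they are not cognates (the Himiric form has a different source).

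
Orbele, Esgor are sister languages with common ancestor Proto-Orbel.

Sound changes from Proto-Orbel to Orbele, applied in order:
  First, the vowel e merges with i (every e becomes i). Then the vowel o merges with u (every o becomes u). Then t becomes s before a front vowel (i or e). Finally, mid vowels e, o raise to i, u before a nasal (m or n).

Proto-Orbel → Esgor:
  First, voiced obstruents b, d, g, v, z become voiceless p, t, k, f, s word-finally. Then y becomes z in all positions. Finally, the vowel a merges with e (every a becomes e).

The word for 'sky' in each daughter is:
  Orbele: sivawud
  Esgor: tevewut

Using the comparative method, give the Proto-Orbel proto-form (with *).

Position 2: Orbele has i, Esgor has e. Taking the neighbouring segments as reconstructed: Orbele i could go back to *e or *i; Esgor e could go back to *a or *e — the one source consistent with every daughter is *e.
Position 7: Orbele has d, Esgor has t. Orbele preserves d here (none of its changes turn any other segment into d), so the proto-segment is *d.
Position 4: Orbele has a, Esgor has e. Orbele preserves a here (none of its changes turn any other segment into a), so the proto-segment is *a.
Verify the candidate proto-form against each daughter:
Orbele: start from *tevawud.
  rule 1 (vowel merger): tevawud → tivawud
  rule 2: no change — tivawud
  rule 3 (palatalisation): tivawud → sivawud
  rule 4: no change — sivawud
  ⇒ Orbele sivawud
Esgor: *tevawud > tevawut > tevewut  (by final devoicing, vowel merger)
Only *tevawud yields all of Orbele sivawud, Esgor tevewut.

*tevawud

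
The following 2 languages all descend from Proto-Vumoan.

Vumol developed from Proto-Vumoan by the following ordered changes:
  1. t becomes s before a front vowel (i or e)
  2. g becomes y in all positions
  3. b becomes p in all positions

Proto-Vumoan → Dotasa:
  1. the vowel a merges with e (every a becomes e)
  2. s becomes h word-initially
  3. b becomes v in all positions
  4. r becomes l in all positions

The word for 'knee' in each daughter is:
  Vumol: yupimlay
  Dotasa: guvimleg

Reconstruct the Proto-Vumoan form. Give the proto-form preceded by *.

*gubimlag

Position 8: Vumol has y, Dotasa has g. Dotasa preserves g here (none of its changes turn any other segment into g), so the proto-segment is *g.
Position 3: Vumol has p, Dotasa has v. Taking the neighbouring segments as reconstructed: Vumol p could go back to *p or *b; Dotasa v could go back to *b or *v — the one source consistent with every daughter is *b.
Position 1: Vumol has y, Dotasa has g. Dotasa preserves g here (none of its changes turn any other segment into g), so the proto-segment is *g.
Verify the candidate proto-form against each daughter:
Vumol: *gubimlag > yubimlay > yupimlay  (by unconditioned shift, unconditioned shift)
Dotasa: *gubimlag
  gubimlag → gubimleg   [vowel merger]
  gubimleg (rule 2 does not apply)
  gubimleg → guvimleg   [unconditioned shift]
  guvimleg (rule 4 does not apply)
  giving Dotasa guvimleg.
No other proto-form is consistent with every reflex, so the reconstruction is *gubimlag.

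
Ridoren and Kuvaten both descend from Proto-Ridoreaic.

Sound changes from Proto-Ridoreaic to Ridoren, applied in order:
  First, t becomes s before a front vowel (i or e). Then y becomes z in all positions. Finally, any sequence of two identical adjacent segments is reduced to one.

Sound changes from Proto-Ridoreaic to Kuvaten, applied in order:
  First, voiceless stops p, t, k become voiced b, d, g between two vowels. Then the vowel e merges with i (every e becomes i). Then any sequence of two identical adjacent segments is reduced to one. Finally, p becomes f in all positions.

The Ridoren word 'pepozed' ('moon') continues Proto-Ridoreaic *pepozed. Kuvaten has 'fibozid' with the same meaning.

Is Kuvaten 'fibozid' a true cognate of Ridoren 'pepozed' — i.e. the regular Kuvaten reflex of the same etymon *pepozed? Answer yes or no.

Derive the expected Kuvaten reflex of *pepozed:
Kuvaten: start from *pepozed.
  rule 1 (intervocalic voicing): pepozed → pebozed
  rule 2 (vowel merger): pebozed → pibozid
  rule 3: no change — pibozid
  rule 4 (unconditioned shift): pibozid → fibozid
  ⇒ Kuvaten fibozid
Kuvaten 'fibozid' matches the regular reflex exactly, so the pair is cognate.

yes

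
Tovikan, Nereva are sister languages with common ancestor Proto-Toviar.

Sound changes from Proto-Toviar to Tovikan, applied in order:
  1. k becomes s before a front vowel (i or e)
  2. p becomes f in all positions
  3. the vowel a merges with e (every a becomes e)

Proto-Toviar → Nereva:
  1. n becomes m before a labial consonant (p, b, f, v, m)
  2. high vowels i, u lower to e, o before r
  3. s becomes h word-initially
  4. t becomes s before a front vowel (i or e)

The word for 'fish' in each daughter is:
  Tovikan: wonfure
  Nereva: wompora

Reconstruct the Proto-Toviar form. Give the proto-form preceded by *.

Position 5: Tovikan has u, Nereva has o. Tovikan preserves u here (none of its changes turn any other segment into u), so the proto-segment is *u.
Position 4: Tovikan has f, Nereva has p. Nereva preserves p here (none of its changes turn any other segment into p), so the proto-segment is *p.
Verify the candidate proto-form against each daughter:
Tovikan: start from *wonpura.
  rule 1: no change — wonpura
  rule 2 (unconditioned shift): wonpura → wonfura
  rule 3 (vowel merger): wonfura → wonfure
  ⇒ Tovikan wonfure
Nereva: start from *wonpura.
  rule 1 (nasal place assimilation): wonpura → wompura
  rule 2 (pre-rhotic lowering): wompura → wompora
  rule 3: no change — wompora
  rule 4: no change — wompora
  ⇒ Nereva wompora
No other proto-form is consistent with every reflex, so the reconstruction is *wonpura.

*wonpura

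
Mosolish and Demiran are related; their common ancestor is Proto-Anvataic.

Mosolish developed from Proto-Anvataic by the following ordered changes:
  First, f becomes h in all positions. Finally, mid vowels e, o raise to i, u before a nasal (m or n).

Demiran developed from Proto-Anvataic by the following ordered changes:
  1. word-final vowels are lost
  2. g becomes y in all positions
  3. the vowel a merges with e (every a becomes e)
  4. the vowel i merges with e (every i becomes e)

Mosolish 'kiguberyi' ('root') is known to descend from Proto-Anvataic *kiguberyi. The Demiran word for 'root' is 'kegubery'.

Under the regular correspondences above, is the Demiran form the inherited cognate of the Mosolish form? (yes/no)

no

Derive the expected Demiran reflex of *kiguberyi:
Demiran: *kiguberyi > kigubery > kiyubery > keyubery  (by apocope, unconditioned shift, vowel merger)
The regular Demiran reflex would be 'keyubery', but the attested form is 'kegubery'. The correspondence is irregular, so they are not cognates (the Demiran form has a different source).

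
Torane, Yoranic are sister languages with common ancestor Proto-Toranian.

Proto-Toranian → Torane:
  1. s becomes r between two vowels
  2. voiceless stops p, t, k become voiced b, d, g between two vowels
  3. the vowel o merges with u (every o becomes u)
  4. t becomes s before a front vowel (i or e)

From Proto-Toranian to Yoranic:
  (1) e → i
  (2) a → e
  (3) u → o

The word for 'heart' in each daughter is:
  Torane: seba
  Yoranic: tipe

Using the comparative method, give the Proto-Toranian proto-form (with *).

Position 3: Torane has b, Yoranic has p. Yoranic preserves p here (none of its changes turn any other segment into p), so the proto-segment is *p.
Position 4: Torane has a, Yoranic has e. Torane preserves a here (none of its changes turn any other segment into a), so the proto-segment is *a.
Position 2: Torane has e, Yoranic has i. Torane preserves e here (none of its changes turn any other segment into e), so the proto-segment is *e.
Verify the candidate proto-form against each daughter:
Torane: *tepa
  tepa (rule 1 does not apply)
  tepa → teba   [intervocalic voicing]
  teba (rule 3 does not apply)
  teba → seba   [palatalisation]
  giving Torane seba.
Yoranic: *tepa > tipa > tipe  (by vowel merger, vowel merger)
*tepa is the unique common source.

*tepa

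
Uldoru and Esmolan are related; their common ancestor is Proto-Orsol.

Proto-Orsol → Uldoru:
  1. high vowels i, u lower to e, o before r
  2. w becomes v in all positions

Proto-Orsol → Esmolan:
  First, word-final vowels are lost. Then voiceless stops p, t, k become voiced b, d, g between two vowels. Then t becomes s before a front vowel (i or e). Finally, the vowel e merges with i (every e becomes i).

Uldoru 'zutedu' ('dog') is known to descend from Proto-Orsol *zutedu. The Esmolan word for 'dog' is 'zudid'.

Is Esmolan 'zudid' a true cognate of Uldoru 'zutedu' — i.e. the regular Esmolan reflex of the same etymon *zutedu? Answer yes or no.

Derive the expected Esmolan reflex of *zutedu:
Esmolan: *zutedu
  zutedu → zuted   [apocope]
  zuted → zuded   [intervocalic voicing]
  zuded (rule 3 does not apply)
  zuded → zudid   [vowel merger]
  giving Esmolan zudid.
Esmolan 'zudid' matches the regular reflex exactly, so the pair is cognate.

yes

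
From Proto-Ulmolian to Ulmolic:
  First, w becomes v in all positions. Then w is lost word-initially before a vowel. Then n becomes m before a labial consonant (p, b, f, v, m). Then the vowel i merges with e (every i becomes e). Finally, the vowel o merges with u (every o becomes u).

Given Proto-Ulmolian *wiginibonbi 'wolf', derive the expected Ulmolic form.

vegenebumbe

Ulmolic: *wiginibonbi > viginibonbi > viginibombi > vegenebombe > vegenebumbe  (by unconditioned shift, nasal place assimilation, vowel merger, vowel merger)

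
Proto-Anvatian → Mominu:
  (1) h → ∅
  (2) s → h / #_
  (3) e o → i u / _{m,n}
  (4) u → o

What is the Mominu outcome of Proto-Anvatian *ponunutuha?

Mominu: *ponunutuha > ponunutua > pununutua > pononotoa  (by h-loss, pre-nasal raising, vowel merger)

pononotoa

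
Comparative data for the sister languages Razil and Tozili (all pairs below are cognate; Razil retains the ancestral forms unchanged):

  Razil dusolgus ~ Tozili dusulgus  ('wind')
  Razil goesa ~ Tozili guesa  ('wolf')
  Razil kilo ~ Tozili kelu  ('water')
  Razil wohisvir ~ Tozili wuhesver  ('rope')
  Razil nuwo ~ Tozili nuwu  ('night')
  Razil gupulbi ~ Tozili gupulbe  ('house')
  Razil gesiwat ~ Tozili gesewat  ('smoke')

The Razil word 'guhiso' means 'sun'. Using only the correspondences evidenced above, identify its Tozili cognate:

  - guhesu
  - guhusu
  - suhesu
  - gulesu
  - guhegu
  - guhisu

kilo ~ kelu, wohisvir ~ wuhesver — Razil i corresponds to Tozili e after a consonant, before a consonant other than r, m, n, p, b, f, v.
kilo ~ kelu, nuwo ~ nuwu — Razil o corresponds to Tozili u word-finally.
Applying these to Razil 'guhiso':
  guhiso → guheso   (i→e after a consonant, before a consonant other than r, m, n, p, b, f, v)
  guheso → guhesu   (o→u word-finally)
So the Tozili cognate is 'guhesu'.

guhesu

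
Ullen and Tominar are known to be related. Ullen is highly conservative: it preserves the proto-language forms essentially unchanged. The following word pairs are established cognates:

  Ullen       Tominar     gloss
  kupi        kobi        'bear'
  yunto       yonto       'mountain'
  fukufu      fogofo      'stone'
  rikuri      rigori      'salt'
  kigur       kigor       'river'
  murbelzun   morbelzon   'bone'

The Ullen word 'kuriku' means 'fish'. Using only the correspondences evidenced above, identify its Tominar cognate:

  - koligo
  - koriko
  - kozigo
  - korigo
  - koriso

rikuri ~ rigori, kigur ~ kigor — Ullen u corresponds to Tominar o after a consonant, before r.
fukufu ~ fogofo, rikuri ~ rigori — Ullen k corresponds to Tominar g between vowels (before a back vowel).
fukufu ~ fogofo — Ullen u corresponds to Tominar o word-finally.
Applying these to Ullen 'kuriku':
  kuriku → koriku   (u→o after a consonant, before r)
  koriku → korigu   (k→g between vowels (before a back vowel))
  korigu → korigo   (u→o word-finally)
So the Tominar cognate is 'korigo'.

korigo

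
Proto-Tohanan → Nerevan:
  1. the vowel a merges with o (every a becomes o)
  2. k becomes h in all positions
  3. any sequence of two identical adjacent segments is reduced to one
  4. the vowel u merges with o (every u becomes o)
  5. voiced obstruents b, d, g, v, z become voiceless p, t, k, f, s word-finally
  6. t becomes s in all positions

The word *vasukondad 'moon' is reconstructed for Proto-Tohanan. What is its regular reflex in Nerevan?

vosohondos

Nerevan: *vasukondad
  vasukondad → vosukondod   [vowel merger]
  vosukondod → vosuhondod   [unconditioned shift]
  vosuhondod (rule 3 does not apply)
  vosuhondod → vosohondod   [vowel merger]
  vosohondod → vosohondot   [final devoicing]
  vosohondot → vosohondos   [unconditioned shift]
  giving Nerevan vosohondos.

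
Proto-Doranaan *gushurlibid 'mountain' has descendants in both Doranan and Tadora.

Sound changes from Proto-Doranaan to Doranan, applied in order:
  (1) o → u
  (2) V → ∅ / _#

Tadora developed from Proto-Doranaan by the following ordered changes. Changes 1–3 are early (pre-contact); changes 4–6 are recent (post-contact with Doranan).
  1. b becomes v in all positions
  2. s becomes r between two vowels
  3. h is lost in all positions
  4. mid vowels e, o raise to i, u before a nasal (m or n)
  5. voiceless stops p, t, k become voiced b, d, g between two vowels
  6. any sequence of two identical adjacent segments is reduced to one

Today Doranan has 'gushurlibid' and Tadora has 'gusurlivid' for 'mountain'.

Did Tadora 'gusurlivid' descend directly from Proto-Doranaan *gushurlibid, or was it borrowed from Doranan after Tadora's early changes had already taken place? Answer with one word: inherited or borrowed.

If inherited, *gushurlibid would pass through all of Tadora's changes:
Tadora: *gushurlibid
  gushurlibid → gushurlivid   [unconditioned shift]
  gushurlivid (rule 2 does not apply)
  gushurlivid → gusurlivid   [h-loss]
  gusurlivid (rule 4 does not apply)
  gusurlivid (rule 5 does not apply)
  gusurlivid (rule 6 does not apply)
  giving Tadora gusurlivid.
If borrowed from Doranan 'gushurlibid' after the early changes, it would undergo only the recent ones:
  rule 4 (pre-nasal raising): no change (gushurlibid)
  rule 5 (intervocalic voicing): no change (gushurlibid)
  rule 6 (degemination): no change (gushurlibid)
  ⇒ as a loan: gushurlibid
Tadora 'gusurlivid' matches the inherited outcome exactly, so it is an inherited cognate, not a loan.

inherited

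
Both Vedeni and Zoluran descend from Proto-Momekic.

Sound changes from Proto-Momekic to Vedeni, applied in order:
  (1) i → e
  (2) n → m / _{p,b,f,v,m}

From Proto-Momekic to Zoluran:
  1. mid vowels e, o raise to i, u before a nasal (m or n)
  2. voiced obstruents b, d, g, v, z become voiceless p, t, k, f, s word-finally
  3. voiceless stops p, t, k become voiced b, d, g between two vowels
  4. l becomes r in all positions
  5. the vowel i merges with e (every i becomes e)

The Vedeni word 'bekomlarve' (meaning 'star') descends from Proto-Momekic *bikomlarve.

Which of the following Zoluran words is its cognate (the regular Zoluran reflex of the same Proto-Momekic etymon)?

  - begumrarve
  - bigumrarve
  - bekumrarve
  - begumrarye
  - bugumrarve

Zoluran: *bikomlarve > bikumlarve > bigumlarve > bigumrarve > begumrarve  (by pre-nasal raising, intervocalic voicing, unconditioned shift, vowel merger)
Only 'begumrarve' matches the regular Zoluran development of *bikomlarve.

begumrarve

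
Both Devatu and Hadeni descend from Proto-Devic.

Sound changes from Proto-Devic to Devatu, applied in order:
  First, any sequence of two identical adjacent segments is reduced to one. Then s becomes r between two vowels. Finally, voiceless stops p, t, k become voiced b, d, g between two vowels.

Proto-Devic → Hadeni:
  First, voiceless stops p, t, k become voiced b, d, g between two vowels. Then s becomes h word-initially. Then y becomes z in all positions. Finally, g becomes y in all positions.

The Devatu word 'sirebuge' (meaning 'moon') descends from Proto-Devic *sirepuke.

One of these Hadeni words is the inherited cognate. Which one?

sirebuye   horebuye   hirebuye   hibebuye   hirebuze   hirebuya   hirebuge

Hadeni: *sirepuke > sirebuge > hirebuge > hirebuye  (by intervocalic voicing, debuccalisation, unconditioned shift)
The other candidates each miss or misapply at least one Hadeni change.

hirebuye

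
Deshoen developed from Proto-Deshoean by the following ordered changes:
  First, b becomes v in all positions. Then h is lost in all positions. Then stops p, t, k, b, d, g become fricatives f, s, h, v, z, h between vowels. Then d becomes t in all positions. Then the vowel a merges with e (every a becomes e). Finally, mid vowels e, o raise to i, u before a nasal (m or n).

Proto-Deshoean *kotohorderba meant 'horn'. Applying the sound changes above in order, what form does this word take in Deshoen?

kosoorterve

Deshoen: start from *kotohorderba.
  rule 1 (unconditioned shift): kotohorderba → kotohorderva
  rule 2 (h-loss): kotohorderva → kotoorderva
  rule 3 (intervocalic lenition): kotoorderva → kosoorderva
  rule 4 (unconditioned shift): kosoorderva → kosoorterva
  rule 5 (vowel merger): kosoorterva → kosoorterve
  rule 6: no change — kosoorterve
  ⇒ Deshoen kosoorterve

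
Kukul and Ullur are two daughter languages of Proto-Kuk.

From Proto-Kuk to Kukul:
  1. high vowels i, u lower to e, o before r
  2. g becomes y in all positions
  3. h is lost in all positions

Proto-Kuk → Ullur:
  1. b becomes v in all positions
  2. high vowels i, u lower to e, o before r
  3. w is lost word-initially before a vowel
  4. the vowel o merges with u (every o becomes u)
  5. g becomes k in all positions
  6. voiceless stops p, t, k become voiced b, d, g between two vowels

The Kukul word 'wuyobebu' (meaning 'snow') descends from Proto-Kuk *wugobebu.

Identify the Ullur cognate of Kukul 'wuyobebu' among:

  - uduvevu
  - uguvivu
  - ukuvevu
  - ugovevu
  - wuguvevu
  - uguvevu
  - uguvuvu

uguvevu

Ullur: *wugobebu
  wugobebu → wugovevu   [unconditioned shift]
  wugovevu (rule 2 does not apply)
  wugovevu → ugovevu   [glide loss]
  ugovevu → uguvevu   [vowel merger]
  uguvevu → ukuvevu   [unconditioned shift]
  ukuvevu → uguvevu   [intervocalic voicing]
  giving Ullur uguvevu.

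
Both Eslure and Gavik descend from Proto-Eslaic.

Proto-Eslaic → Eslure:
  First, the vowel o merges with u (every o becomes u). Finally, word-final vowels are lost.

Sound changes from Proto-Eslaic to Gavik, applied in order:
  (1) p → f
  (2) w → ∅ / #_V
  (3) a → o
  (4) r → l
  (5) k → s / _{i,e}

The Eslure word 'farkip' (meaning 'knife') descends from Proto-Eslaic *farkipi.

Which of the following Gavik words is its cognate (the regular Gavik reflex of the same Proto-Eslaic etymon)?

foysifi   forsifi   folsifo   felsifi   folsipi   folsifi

Gavik: *farkipi
  farkipi → farkifi   [unconditioned shift]
  farkifi (rule 2 does not apply)
  farkifi → forkifi   [vowel merger]
  forkifi → folkifi   [unconditioned shift]
  folkifi → folsifi   [palatalisation]
  giving Gavik folsifi.
Only 'folsifi' matches the regular Gavik development of *farkipi.

folsifi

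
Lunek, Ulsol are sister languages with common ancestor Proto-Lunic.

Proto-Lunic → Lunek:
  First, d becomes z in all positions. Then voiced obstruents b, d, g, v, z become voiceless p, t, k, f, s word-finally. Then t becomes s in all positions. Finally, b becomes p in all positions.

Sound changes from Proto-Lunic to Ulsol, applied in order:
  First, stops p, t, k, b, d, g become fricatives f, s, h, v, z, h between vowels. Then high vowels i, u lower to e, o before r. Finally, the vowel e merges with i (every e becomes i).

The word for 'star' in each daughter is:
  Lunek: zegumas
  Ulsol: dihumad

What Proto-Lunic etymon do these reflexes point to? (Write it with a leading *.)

*degumad

Position 7: Lunek has s, Ulsol has d. Ulsol preserves d here (none of its changes turn any other segment into d), so the proto-segment is *d.
Position 2: Lunek has e, Ulsol has i. Lunek preserves e here (none of its changes turn any other segment into e), so the proto-segment is *e.
Verify the candidate proto-form against each daughter:
Lunek: *degumad
  degumad → zegumaz   [unconditioned shift]
  zegumaz → zegumas   [final devoicing]
  zegumas (rule 3 does not apply)
  zegumas (rule 4 does not apply)
  giving Lunek zegumas.
Ulsol: *degumad > dehumad > dihumad  (by intervocalic lenition, vowel merger)
Only *degumad yields all of Lunek zegumas, Ulsol dihumad.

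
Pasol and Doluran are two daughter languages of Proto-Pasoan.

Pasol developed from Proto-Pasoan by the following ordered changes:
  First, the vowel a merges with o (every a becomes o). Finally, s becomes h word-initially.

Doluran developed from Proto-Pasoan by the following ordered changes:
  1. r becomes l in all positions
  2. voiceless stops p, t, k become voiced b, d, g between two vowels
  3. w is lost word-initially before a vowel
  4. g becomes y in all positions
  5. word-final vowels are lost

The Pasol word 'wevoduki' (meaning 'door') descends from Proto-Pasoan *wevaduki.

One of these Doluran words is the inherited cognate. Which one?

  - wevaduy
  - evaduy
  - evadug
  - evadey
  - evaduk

evaduy

Doluran: *wevaduki
  wevaduki (rule 1 does not apply)
  wevaduki → wevadugi   [intervocalic voicing]
  wevadugi → evadugi   [glide loss]
  evadugi → evaduyi   [unconditioned shift]
  evaduyi → evaduy   [apocope]
  giving Doluran evaduy.
Among the options, 'evaduy' alone shows every Doluran change applied in order.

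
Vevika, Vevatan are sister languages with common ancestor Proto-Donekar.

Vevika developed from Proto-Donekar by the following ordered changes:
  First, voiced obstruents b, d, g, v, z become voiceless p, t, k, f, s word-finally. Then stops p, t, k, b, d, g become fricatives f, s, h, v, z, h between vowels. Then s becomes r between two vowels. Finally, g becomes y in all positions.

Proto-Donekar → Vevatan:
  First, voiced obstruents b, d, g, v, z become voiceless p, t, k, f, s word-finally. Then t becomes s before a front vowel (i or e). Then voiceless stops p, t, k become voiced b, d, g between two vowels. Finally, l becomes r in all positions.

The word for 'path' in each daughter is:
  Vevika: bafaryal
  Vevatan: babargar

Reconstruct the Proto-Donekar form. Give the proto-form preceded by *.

*bapargal

Position 8: Vevika has l, Vevatan has r. Vevika preserves l here (none of its changes turn any other segment into l), so the proto-segment is *l.
Position 6: Vevika has y, Vevatan has g. Taking the neighbouring segments as reconstructed: Vevika y could go back to *g or *y; Vevatan g can only go back to *g — the one source consistent with every daughter is *g.
Position 3: Vevika has f, Vevatan has b. Taking the neighbouring segments as reconstructed: Vevika f could go back to *p or *f; Vevatan b could go back to *p or *b — the one source consistent with every daughter is *p.
Continuing position by position gives *bapargal; check it forward:
Vevika: start from *bapargal.
  rule 1: no change — bapargal
  rule 2 (intervocalic lenition): bapargal → bafargal
  rule 3: no change — bafargal
  rule 4 (unconditioned shift): bafargal → bafaryal
  ⇒ Vevika bafaryal
Vevatan: *bapargal > babargal > babargar  (by intervocalic voicing, unconditioned shift)
*bapargal is the unique common source.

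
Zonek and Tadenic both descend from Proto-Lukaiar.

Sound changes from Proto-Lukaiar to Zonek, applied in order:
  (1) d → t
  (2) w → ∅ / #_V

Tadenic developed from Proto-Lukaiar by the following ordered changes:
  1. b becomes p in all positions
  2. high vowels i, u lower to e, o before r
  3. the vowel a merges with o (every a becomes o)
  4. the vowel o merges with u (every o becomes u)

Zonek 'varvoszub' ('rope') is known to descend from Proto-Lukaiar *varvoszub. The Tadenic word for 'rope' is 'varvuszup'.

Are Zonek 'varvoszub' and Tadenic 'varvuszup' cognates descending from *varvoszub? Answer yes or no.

no

Derive the expected Tadenic reflex of *varvoszub:
Tadenic: *varvoszub
  varvoszub → varvoszup   [unconditioned shift]
  varvoszup (rule 2 does not apply)
  varvoszup → vorvoszup   [vowel merger]
  vorvoszup → vurvuszup   [vowel merger]
  giving Tadenic vurvuszup.
The regular Tadenic reflex would be 'vurvuszup', but the attested form is 'varvuszup'. The correspondence is irregular, so they are not cognates (the Tadenic form has a different source).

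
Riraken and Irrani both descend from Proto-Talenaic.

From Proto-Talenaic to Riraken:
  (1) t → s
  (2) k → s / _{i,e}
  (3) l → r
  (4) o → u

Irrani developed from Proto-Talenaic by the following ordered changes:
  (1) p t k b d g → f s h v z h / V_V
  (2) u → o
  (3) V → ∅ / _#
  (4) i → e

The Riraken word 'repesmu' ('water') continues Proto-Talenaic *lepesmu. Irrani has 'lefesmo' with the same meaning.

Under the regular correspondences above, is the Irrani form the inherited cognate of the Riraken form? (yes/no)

Derive the expected Irrani reflex of *lepesmu:
Irrani: *lepesmu
  lepesmu → lefesmu   [intervocalic lenition]
  lefesmu → lefesmo   [vowel merger]
  lefesmo → lefesm   [apocope]
  lefesm (rule 4 does not apply)
  giving Irrani lefesm.
The regular Irrani reflex would be 'lefesm', but the attested form is 'lefesmo'. The correspondence is irregular, so they are not cognates (the Irrani form has a different source).

no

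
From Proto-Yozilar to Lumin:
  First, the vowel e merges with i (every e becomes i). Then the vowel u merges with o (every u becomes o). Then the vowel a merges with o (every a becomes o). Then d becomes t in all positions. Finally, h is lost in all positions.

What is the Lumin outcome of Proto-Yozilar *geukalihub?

giokoliob

Lumin: *geukalihub
  geukalihub → giukalihub   [vowel merger]
  giukalihub → giokalihob   [vowel merger]
  giokalihob → giokolihob   [vowel merger]
  giokolihob (rule 4 does not apply)
  giokolihob → giokoliob   [h-loss]
  giving Lumin giokoliob.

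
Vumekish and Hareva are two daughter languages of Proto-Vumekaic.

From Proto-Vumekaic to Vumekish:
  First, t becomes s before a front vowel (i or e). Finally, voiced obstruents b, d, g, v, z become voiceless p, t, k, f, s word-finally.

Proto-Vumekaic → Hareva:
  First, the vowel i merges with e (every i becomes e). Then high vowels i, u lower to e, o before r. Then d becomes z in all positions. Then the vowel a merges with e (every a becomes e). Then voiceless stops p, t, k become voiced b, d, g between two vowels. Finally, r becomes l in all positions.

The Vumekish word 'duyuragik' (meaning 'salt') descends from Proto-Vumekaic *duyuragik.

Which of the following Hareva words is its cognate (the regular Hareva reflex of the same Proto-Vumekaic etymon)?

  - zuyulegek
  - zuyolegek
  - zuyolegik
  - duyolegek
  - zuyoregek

Hareva: start from *duyuragik.
  rule 1 (vowel merger): duyuragik → duyuragek
  rule 2 (pre-rhotic lowering): duyuragek → duyoragek
  rule 3 (unconditioned shift): duyoragek → zuyoragek
  rule 4 (vowel merger): zuyoragek → zuyoregek
  rule 5: no change — zuyoregek
  rule 6 (unconditioned shift): zuyoregek → zuyolegek
  ⇒ Hareva zuyolegek
Only 'zuyolegek' matches the regular Hareva development of *duyuragik.

zuyolegek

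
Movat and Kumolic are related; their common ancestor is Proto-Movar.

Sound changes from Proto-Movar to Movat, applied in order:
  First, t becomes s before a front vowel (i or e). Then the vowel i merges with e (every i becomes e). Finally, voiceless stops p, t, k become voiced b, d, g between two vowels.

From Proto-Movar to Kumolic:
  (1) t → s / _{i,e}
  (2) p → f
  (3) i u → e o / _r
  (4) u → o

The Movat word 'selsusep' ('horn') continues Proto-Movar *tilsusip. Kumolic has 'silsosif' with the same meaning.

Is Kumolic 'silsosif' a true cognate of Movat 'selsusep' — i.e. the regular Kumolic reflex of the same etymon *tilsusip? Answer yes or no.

Derive the expected Kumolic reflex of *tilsusip:
Kumolic: *tilsusip > silsusip > silsusif > silsosif  (by palatalisation, unconditioned shift, vowel merger)
Kumolic 'silsosif' matches the regular reflex exactly, so the pair is cognate.

yes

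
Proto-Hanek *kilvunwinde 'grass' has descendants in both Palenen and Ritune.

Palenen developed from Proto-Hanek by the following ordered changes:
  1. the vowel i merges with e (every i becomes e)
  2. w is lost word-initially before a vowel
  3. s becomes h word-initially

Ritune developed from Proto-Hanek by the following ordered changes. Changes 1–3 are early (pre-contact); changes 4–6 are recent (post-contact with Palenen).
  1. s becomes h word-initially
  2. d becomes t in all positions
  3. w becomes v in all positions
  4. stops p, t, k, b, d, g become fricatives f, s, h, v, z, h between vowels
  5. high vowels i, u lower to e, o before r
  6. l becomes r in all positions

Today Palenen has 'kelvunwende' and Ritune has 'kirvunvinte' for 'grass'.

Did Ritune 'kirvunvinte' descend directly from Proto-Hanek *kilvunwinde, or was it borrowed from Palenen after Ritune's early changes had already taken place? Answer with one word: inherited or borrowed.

If inherited, *kilvunwinde would pass through all of Ritune's changes:
Ritune: start from *kilvunwinde.
  rule 1: no change — kilvunwinde
  rule 2 (unconditioned shift): kilvunwinde → kilvunwinte
  rule 3 (unconditioned shift): kilvunwinte → kilvunvinte
  rule 4: no change — kilvunvinte
  rule 5: no change — kilvunvinte
  rule 6 (unconditioned shift): kilvunvinte → kirvunvinte
  ⇒ Ritune kirvunvinte
If borrowed from Palenen 'kelvunwende' after the early changes, it would undergo only the recent ones:
  rule 4 (intervocalic lenition): no change (kelvunwende)
  rule 5 (pre-rhotic lowering): no change (kelvunwende)
  rule 6 (unconditioned shift): kelvunwende → kervunwende
  ⇒ as a loan: kervunwende
Ritune 'kirvunvinte' matches the inherited outcome exactly, so it is an inherited cognate, not a loan.

inherited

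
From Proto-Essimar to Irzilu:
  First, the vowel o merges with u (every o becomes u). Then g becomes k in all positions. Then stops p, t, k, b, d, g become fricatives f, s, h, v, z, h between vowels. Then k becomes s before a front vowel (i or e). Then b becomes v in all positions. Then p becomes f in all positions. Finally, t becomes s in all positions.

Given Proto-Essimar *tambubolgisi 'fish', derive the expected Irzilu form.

Irzilu: start from *tambubolgisi.
  rule 1 (vowel merger): tambubolgisi → tambubulgisi
  rule 2 (unconditioned shift): tambubulgisi → tambubulkisi
  rule 3 (intervocalic lenition): tambubulkisi → tambuvulkisi
  rule 4 (palatalisation): tambuvulkisi → tambuvulsisi
  rule 5 (unconditioned shift): tambuvulsisi → tamvuvulsisi
  rule 6: no change — tamvuvulsisi
  rule 7 (unconditioned shift): tamvuvulsisi → samvuvulsisi
  ⇒ Irzilu samvuvulsisi

samvuvulsisi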